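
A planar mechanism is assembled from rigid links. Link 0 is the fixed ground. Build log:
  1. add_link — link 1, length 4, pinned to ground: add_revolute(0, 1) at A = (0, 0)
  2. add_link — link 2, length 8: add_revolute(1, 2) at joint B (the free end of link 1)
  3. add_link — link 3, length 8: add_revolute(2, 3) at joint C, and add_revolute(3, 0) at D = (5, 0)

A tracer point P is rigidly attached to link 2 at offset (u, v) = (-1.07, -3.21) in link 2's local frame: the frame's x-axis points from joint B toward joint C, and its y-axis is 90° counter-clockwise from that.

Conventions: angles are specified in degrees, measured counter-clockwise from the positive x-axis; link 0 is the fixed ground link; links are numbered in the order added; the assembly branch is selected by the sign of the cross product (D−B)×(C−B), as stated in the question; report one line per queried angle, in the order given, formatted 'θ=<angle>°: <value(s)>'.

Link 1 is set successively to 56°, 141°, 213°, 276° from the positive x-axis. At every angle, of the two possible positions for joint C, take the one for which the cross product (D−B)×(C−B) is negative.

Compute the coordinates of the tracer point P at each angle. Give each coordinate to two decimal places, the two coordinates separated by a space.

A=(0,0), D=(5.00,0)
θ=56°: B = A + 4.00·(cos56°, sin56°) = (2.2368, 3.3162)
θ=56°: |BD| = 4.3165
θ=56°: circle(B,8.00) ∩ circle(D,8.00): a=2.1583, h=7.7034
θ=56°:   candidates: C₊=(9.5365,6.5894) cross=33.252; C₋=(-2.2997,-3.2733) cross=-33.252
θ=56°:   branch - wants cross < 0 → take C=(-2.2997,-3.2733) (cross=-33.252)
θ=56°: ex = (C−B)/|BC| = (-0.5671,-0.8237); ey = (0.8237,-0.5671)
θ=56°: P = B + -1.07·ex + -3.21·ey = (0.1995,6.0177)
θ=141°: B = A + 4.00·(cos141°, sin141°) = (-3.1086, 2.5173)
θ=141°: |BD| = 8.4903
θ=141°: circle(B,8.00) ∩ circle(D,8.00): a=4.2452, h=6.7807
θ=141°:   candidates: C₊=(2.9561,7.7345) cross=57.571; C₋=(-1.0647,-5.2172) cross=-57.571
θ=141°:   branch - wants cross < 0 → take C=(-1.0647,-5.2172) (cross=-57.571)
θ=141°: ex = (C−B)/|BC| = (0.2555,-0.9668); ey = (0.9668,0.2555)
θ=141°: P = B + -1.07·ex + -3.21·ey = (-6.4854,2.7317)
θ=213°: B = A + 4.00·(cos213°, sin213°) = (-3.3547, -2.1786)
θ=213°: |BD| = 8.6341
θ=213°: circle(B,8.00) ∩ circle(D,8.00): a=4.3170, h=6.7352
θ=213°:   candidates: C₊=(-0.8768,5.4280) cross=58.152; C₋=(2.5221,-7.6066) cross=-58.152
θ=213°:   branch - wants cross < 0 → take C=(2.5221,-7.6066) (cross=-58.152)
θ=213°: ex = (C−B)/|BC| = (0.7346,-0.6785); ey = (0.6785,0.7346)
θ=213°: P = B + -1.07·ex + -3.21·ey = (-6.3187,-3.8106)
θ=276°: B = A + 4.00·(cos276°, sin276°) = (0.4181, -3.9781)
θ=276°: |BD| = 6.0679
θ=276°: circle(B,8.00) ∩ circle(D,8.00): a=3.0339, h=7.4024
θ=276°:   candidates: C₊=(-2.1439,3.6006) cross=44.917; C₋=(7.5621,-7.5786) cross=-44.917
θ=276°:   branch - wants cross < 0 → take C=(7.5621,-7.5786) (cross=-44.917)
θ=276°: ex = (C−B)/|BC| = (0.8930,-0.4501); ey = (0.4501,0.8930)
θ=276°: P = B + -1.07·ex + -3.21·ey = (-1.9821,-6.3630)

θ=56°: 0.20 6.02
θ=141°: -6.49 2.73
θ=213°: -6.32 -3.81
θ=276°: -1.98 -6.36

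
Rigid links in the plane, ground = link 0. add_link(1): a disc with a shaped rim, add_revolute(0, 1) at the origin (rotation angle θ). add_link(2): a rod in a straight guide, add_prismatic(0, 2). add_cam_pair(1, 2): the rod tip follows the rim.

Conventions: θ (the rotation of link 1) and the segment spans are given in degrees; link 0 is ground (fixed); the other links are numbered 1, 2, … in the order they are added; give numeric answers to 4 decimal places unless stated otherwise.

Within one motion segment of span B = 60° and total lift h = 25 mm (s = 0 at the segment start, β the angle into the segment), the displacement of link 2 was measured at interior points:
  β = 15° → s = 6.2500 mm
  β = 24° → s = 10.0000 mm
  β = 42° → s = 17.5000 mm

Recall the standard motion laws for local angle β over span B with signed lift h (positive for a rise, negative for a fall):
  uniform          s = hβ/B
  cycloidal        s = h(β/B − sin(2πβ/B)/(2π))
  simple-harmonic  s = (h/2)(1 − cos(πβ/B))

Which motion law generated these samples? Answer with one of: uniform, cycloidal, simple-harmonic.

candidates at β/B = r: uniform s = h·r (linear in β); cycloidal s = h·(r − sin(2πr)/(2π)); simple-harmonic s = (h/2)(1 − cos(πr))
β=15°: printed 6.2500 | uniform 6.2500, cycloidal 2.2711, simple-harmonic 3.6612
β=24°: printed 10.0000 | uniform 10.0000, cycloidal 7.6613, simple-harmonic 8.6373
β=42°: printed 17.5000 | uniform 17.5000, cycloidal 21.2841, simple-harmonic 19.8473
only one law matches every sample → uniform

uniform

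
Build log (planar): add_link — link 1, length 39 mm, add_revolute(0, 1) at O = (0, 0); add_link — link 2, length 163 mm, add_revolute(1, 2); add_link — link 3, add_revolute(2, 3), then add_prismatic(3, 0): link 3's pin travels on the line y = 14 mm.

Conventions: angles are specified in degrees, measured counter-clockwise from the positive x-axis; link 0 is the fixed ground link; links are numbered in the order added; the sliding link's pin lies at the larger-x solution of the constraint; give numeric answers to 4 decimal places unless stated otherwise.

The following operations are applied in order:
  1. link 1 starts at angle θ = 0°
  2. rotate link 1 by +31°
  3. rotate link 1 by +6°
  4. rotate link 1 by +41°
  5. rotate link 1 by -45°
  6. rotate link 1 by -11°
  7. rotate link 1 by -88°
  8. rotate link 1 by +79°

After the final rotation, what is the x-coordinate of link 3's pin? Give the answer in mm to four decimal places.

geometry: r = 39 mm, L = 163 mm, e = 14 mm; θ starts at 0°
rotate link 1 by +31°: θ ← 0° +31° = 31°
rotate link 1 by +6°: θ ← 31° +6° = 37°
rotate link 1 by +41°: θ ← 37° +41° = 78°
rotate link 1 by -45°: θ ← 78° -45° = 33°
rotate link 1 by -11°: θ ← 33° -11° = 22°
rotate link 1 by -88°: θ ← 22° -88° = -66°
rotate link 1 by +79°: θ ← -66° +79° = 13°
crank pin P = (r cos θ, r sin θ) = (38.000433, 8.773091)
h = r sin θ − e = 8.773091 − 14 = -5.226909
x = r cos θ + √(L² − h²) = 38.000433 + 162.916173 = 200.916606

200.9166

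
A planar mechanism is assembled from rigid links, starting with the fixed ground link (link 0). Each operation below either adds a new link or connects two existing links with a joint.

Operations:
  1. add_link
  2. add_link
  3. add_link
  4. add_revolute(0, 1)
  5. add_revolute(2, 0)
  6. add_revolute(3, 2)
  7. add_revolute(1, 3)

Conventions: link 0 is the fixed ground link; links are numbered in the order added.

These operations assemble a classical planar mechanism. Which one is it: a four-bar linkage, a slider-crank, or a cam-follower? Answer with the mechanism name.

links: 4 (incl. ground); joints: 4 revolute, 0 prismatic, 0 higher (cam) pair, forming one closed loop
4 links in a single 4R loop → four-bar linkage

four-bar linkage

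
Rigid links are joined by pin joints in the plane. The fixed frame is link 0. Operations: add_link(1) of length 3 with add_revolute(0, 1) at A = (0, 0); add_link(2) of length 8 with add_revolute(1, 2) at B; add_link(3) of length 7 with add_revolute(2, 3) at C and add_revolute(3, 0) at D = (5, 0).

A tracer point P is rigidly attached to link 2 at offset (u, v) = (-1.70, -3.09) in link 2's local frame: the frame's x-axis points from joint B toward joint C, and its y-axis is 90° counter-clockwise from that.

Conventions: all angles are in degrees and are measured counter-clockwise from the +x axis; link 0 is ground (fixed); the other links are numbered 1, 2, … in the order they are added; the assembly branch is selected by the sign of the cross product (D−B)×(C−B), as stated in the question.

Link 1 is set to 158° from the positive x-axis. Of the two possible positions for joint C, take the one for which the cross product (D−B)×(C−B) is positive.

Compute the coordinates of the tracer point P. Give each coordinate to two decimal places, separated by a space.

A=(0,0), D=(5.00,0)
B = A + 3.00·(cos158°, sin158°) = (-2.7816, 1.1238)
|BD| = 7.8623
circle(B,8.00) ∩ circle(D,7.00): a=4.8851, h=6.3353
  candidates: C₊=(2.9589,6.6958) cross=49.810; C₋=(1.1478,-5.8447) cross=-49.810
  branch + wants cross > 0 → take C=(2.9589,6.6958) (cross=49.810)
ex = (C−B)/|BC| = (0.7176,0.6965); ey = (-0.6965,0.7176)
P = B + -1.70·ex + -3.09·ey = (-1.8492,-2.2775)

-1.85 -2.28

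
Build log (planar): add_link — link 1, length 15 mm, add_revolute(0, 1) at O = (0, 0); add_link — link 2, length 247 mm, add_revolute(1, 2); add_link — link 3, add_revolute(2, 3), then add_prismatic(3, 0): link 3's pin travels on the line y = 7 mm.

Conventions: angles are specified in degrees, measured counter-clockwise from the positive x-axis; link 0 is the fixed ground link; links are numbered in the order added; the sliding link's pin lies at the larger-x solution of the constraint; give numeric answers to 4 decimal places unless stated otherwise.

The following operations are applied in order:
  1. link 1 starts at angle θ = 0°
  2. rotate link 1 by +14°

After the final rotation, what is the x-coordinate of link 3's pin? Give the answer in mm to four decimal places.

geometry: r = 15 mm, L = 247 mm, e = 7 mm; θ starts at 0°
rotate link 1 by +14°: θ ← 0° +14° = 14°
crank pin P = (r cos θ, r sin θ) = (14.554436, 3.628828)
h = r sin θ − e = 3.628828 − 7 = -3.371172
x = r cos θ + √(L² − h²) = 14.554436 + 246.976993 = 261.531429

261.5314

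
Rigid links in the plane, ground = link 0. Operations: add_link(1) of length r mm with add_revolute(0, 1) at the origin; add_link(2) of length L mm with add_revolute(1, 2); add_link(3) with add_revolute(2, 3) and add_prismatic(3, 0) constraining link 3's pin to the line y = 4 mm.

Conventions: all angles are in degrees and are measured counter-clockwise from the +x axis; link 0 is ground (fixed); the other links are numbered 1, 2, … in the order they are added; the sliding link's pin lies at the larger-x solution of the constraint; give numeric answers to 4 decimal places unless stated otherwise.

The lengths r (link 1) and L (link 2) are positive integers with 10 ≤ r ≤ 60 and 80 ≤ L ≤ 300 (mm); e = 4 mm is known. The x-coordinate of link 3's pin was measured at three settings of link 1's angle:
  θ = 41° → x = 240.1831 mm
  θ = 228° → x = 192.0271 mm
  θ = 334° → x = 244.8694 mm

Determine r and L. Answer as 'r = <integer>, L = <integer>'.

constraint per measurement: (x − r cos θ)² + (r sin θ − e)² = L²
subtracting the θ₁ and θ₂ equations cancels the r² and L² terms:
r = (x₁² − x₂²) / (2[(x₁cos θ₁ + e sin θ₁) − (x₂cos θ₂ + e sin θ₂)]) = 33.0000 → r = 33
L² = (x₁ − r cos θ₁)² + (r sin θ₁ − e)² = 46656.0018 → L = 216.0000 → L = 216
check at θ₃=334°: x = 244.8694 (printed 244.8694) ✓

r = 33, L = 216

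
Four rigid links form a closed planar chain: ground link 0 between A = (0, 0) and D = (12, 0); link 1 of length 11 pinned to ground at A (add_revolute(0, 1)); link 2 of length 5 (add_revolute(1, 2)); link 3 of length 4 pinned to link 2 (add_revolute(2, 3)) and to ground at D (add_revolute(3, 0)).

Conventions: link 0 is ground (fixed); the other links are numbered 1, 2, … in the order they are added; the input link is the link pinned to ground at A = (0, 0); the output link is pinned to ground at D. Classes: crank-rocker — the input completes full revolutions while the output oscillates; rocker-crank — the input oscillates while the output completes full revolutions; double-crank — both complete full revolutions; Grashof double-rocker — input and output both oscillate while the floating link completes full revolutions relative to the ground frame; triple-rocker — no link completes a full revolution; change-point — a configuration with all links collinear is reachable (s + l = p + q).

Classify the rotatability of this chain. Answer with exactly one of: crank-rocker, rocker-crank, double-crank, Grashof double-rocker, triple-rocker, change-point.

lengths: ground=12, input=11, coupler=5, output=4
sorted: s=4 (shortest), l=12 (longest), p+q=16
s + l = 16 vs p + q = 16
s + l = p + q → change-point (collinear configuration reachable)

change-point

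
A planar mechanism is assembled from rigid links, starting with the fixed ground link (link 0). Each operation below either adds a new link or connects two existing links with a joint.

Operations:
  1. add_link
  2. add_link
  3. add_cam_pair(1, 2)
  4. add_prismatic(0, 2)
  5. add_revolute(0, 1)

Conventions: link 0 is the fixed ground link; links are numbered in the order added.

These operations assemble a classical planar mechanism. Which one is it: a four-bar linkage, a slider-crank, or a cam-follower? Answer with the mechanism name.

links: 3 (incl. ground); joints: 1 revolute, 1 prismatic, 1 higher (cam) pair, forming one closed loop
3 links, revolute + prismatic + higher pair in one loop → cam-follower

cam-follower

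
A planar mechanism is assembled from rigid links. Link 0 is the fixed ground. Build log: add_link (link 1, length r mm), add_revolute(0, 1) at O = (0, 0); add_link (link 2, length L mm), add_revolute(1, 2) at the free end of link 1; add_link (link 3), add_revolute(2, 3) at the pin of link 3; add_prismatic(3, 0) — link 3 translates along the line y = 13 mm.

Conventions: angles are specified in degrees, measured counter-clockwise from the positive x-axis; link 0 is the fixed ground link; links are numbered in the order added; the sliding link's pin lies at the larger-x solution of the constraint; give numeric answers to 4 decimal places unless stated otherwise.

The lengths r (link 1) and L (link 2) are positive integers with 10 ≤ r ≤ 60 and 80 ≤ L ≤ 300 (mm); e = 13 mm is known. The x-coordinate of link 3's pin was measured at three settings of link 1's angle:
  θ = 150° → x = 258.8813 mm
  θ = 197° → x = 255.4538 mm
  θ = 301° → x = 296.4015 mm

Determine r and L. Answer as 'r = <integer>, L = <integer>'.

constraint per measurement: (x − r cos θ)² + (r sin θ − e)² = L²
subtracting the θ₁ and θ₂ equations cancels the r² and L² terms:
r = (x₁² − x₂²) / (2[(x₁cos θ₁ + e sin θ₁) − (x₂cos θ₂ + e sin θ₂)]) = 28.9998 → r = 29
L² = (x₁ − r cos θ₁)² + (r sin θ₁ − e)² = 80655.9989 → L = 284.0000 → L = 284
check at θ₃=301°: x = 296.4015 (printed 296.4015) ✓

r = 29, L = 284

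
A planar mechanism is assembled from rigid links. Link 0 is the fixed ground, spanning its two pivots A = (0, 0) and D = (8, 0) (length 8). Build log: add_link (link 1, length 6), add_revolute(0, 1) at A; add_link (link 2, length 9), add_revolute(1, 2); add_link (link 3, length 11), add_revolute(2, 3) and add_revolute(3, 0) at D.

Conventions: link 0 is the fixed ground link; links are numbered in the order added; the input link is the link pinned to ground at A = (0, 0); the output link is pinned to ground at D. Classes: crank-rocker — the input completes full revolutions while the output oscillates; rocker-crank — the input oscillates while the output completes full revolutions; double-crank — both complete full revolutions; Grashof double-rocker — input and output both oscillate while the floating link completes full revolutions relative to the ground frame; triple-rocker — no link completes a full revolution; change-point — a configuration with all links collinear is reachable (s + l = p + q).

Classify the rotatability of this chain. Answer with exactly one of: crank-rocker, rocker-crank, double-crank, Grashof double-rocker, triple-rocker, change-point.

lengths: ground=8, input=6, coupler=9, output=11
sorted: s=6 (shortest), l=11 (longest), p+q=17
s + l = 17 vs p + q = 17
s + l = p + q → change-point (collinear configuration reachable)

change-point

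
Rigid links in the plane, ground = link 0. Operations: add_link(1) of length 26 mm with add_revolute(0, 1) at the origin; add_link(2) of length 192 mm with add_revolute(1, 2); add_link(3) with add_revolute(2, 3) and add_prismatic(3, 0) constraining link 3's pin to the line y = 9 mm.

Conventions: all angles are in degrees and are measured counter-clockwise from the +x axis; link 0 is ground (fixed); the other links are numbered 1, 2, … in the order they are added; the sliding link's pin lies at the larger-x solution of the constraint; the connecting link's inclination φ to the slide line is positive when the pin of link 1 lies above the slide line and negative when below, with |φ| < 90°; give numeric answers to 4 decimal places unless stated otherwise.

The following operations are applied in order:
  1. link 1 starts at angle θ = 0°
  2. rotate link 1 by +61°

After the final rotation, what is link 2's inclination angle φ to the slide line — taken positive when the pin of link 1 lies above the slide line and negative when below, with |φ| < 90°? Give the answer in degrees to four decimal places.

geometry: r = 26 mm, L = 192 mm, e = 9 mm; θ starts at 0°
rotate link 1 by +61°: θ ← 0° +61° = 61°
h = r sin θ − e = 22.740112 − 9 = 13.740112
sin φ = h / L = 13.740112 / 192 = 0.07156309
φ = arcsin(0.07156309) = 4.103771°

4.1038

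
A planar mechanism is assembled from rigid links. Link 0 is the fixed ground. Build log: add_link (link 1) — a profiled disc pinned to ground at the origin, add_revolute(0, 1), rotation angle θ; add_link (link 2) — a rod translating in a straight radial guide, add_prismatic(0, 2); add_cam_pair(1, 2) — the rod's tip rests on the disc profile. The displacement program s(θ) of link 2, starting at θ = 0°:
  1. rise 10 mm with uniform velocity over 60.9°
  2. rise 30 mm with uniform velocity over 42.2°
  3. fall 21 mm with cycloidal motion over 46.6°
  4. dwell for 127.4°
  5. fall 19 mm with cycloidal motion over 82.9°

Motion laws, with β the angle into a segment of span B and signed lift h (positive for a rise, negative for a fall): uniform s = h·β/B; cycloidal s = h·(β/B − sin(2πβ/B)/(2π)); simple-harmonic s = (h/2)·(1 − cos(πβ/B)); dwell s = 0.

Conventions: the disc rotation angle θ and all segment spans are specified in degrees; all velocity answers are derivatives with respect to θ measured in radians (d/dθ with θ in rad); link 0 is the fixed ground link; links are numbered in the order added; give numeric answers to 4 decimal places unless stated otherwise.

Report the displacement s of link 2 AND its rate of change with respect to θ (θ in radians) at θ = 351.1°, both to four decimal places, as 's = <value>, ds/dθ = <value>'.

seg 1 [0°–60.9°] uniform, h=10: full span → s += 10 → s = 10.0000
seg 2 [60.9°–103.1°] uniform, h=30: full span → s += 30 → s = 40.0000
seg 3 [103.1°–149.7°] cycloidal, h=-21: full span → s += -21 → s = 19.0000
seg 4 [149.7°–277.1°] dwell: s stays 19.0000
seg 5 [277.1°–360°] cycloidal, h=-19: θ=351.1° here. β=74, B=82.9. -19·(0.8926 − sin(2π·0.8926)/(2π)) = -18.8488 → s = 0.1512
velocity in seg [277.1°–360°] (cycloidal), θ in radians: β = 74° = 1.2915 rad, B = 82.9° = 1.4469 rad; ds/dθ = (h/B)(1 − cos(2πβ/B)) = ((-19)/1.4469)(1 − cos(2π·0.8926)) = -2.876019 mm/rad

s = 0.1512, ds/dθ = -2.8760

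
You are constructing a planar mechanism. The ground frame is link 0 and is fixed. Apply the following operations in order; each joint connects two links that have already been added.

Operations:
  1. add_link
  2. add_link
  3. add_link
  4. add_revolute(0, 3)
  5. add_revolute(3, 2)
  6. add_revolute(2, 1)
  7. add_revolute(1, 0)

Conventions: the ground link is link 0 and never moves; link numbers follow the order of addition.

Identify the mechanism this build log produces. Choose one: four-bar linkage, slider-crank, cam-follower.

links: 4 (incl. ground); joints: 4 revolute, 0 prismatic, 0 higher (cam) pair, forming one closed loop
4 links in a single 4R loop → four-bar linkage

four-bar linkage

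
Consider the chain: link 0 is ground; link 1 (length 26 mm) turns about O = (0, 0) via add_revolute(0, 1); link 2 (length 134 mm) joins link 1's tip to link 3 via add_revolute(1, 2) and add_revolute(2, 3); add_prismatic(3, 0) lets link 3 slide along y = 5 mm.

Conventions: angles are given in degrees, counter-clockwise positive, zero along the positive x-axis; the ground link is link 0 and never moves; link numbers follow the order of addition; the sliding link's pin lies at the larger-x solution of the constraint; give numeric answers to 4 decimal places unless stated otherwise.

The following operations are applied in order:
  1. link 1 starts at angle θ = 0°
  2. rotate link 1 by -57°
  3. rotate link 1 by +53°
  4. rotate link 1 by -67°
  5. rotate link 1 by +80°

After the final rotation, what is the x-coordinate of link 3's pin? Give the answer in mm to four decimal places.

geometry: r = 26 mm, L = 134 mm, e = 5 mm; θ starts at 0°
rotate link 1 by -57°: θ ← 0° -57° = -57°
rotate link 1 by +53°: θ ← -57° +53° = -4°
rotate link 1 by -67°: θ ← -4° -67° = -71°
rotate link 1 by +80°: θ ← -71° +80° = 9°
crank pin P = (r cos θ, r sin θ) = (25.679897, 4.067296)
h = r sin θ − e = 4.067296 − 5 = -0.932704
x = r cos θ + √(L² − h²) = 25.679897 + 133.996754 = 159.676651

159.6767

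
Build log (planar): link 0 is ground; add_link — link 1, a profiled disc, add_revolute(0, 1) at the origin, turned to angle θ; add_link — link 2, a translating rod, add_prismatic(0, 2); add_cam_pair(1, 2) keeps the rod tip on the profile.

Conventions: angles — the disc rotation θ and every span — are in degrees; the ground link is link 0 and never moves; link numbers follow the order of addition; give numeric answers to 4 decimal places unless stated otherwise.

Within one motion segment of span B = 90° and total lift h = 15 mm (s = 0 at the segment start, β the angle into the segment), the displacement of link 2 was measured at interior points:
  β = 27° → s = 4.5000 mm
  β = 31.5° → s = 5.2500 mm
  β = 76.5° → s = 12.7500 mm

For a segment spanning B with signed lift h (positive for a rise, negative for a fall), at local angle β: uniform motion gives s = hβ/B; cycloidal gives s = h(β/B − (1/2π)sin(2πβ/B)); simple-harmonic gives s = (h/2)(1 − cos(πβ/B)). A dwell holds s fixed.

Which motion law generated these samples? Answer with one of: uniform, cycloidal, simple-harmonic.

candidates at β/B = r: uniform s = h·r (linear in β); cycloidal s = h·(r − sin(2πr)/(2π)); simple-harmonic s = (h/2)(1 − cos(πr))
β=27°: printed 4.5000 | uniform 4.5000, cycloidal 2.2295, simple-harmonic 3.0916
β=31.5°: printed 5.2500 | uniform 5.2500, cycloidal 3.3186, simple-harmonic 4.0951
β=76.5°: printed 12.7500 | uniform 12.7500, cycloidal 14.6814, simple-harmonic 14.1825
only one law matches every sample → uniform

uniform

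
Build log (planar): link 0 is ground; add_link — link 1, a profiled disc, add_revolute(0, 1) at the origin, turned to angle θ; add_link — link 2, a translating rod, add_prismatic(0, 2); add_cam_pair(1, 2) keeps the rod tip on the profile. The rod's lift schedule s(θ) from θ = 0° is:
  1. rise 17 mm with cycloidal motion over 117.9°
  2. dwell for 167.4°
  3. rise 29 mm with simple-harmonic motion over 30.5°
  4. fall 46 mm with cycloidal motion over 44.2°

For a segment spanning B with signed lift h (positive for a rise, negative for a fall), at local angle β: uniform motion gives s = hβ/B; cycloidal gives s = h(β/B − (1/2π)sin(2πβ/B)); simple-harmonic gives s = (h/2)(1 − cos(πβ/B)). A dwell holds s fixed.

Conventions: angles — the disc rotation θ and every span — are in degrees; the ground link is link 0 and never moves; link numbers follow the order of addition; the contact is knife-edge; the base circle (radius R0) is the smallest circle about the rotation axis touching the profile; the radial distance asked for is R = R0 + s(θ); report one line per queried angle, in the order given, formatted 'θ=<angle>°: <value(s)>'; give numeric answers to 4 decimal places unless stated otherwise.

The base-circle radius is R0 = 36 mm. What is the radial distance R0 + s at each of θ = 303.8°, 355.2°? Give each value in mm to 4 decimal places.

seg 1 [0°–117.9°] cycloidal, h=17: full span → s += 17 → s = 17.0000
seg 2 [117.9°–285.3°] dwell: s stays 17.0000
seg 3 [285.3°–315.8°] simple-harmonic, h=29: θ=303.8° here. β=18.5, B=30.5. 29/2·(1 − cos(π·0.6066)) = 19.2639 → s = 36.2639
seg 3 [285.3°–315.8°] simple-harmonic, h=29: full span → s += 29 → s = 46.0000
seg 4 [315.8°–360°] cycloidal, h=-46: θ=355.2° here. β=39.4, B=44.2. -46·(0.8914 − sin(2π·0.8914)/(2π)) = -45.6213 → s = 0.3787
θ=303.8°: R = R0 + s = 36 + 36.2639 = 72.2639
θ=355.2°: R = R0 + s = 36 + 0.3787 = 36.3787

θ=303.8°: 72.2639
θ=355.2°: 36.3787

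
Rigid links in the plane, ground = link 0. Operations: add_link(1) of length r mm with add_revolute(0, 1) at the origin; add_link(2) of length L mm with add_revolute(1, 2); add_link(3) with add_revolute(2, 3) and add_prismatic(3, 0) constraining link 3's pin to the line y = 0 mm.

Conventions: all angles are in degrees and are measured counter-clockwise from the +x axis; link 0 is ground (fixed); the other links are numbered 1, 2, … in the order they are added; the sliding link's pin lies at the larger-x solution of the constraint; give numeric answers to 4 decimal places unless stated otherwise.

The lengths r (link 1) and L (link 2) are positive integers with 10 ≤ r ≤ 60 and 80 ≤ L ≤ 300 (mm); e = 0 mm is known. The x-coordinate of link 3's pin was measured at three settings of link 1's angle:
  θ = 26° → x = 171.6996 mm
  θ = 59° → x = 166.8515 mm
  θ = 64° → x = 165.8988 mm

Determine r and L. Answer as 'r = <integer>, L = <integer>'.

constraint per measurement: (x − r cos θ)² + (r sin θ − e)² = L²
subtracting the θ₁ and θ₂ equations cancels the r² and L² terms:
r = (x₁² − x₂²) / (2[(x₁cos θ₁ + e sin θ₁) − (x₂cos θ₂ + e sin θ₂)]) = 12.0002 → r = 12
L² = (x₁ − r cos θ₁)² + (r sin θ₁ − e)² = 25921.0108 → L = 161.0000 → L = 161
check at θ₃=64°: x = 165.8988 (printed 165.8988) ✓

r = 12, L = 161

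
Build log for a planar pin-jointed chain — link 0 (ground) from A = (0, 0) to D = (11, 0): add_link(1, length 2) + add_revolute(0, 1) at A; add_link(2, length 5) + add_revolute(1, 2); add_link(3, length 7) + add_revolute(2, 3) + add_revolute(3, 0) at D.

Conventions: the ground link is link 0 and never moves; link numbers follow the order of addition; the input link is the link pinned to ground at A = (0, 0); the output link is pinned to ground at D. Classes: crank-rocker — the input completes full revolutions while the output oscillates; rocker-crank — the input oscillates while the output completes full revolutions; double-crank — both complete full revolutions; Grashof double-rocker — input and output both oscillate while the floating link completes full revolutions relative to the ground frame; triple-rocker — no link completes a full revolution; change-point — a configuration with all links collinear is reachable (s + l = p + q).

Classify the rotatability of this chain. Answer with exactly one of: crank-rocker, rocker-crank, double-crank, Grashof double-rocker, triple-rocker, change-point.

lengths: ground=11, input=2, coupler=5, output=7
sorted: s=2 (shortest), l=11 (longest), p+q=12
s + l = 13 vs p + q = 12
s + l > p + q → non-Grashof → no link fully rotates → triple-rocker

triple-rocker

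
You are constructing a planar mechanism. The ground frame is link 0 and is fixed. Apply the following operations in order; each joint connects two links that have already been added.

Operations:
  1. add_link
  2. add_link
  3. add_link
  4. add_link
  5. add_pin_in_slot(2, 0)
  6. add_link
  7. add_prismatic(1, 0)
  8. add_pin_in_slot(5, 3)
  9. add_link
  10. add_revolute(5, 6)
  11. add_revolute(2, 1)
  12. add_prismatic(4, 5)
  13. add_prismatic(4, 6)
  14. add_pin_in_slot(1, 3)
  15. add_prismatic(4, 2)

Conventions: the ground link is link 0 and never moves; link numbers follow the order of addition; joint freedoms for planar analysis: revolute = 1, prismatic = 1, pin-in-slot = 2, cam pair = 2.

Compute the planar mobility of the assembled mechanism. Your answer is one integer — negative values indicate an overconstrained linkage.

(L,J1,J2)=(1,0,0); link0 fixed
link1: (2,0,0)
link2: (3,0,0)
link3: (4,0,0)
link4: (5,0,0)
PS 2-0 [J2]: (5,0,1)
link5: (6,0,1)
P 1-0 [J1]: (6,1,1)
PS 5-3 [J2]: (6,1,2)
link6: (7,1,2)
R 5-6 [J1]: (7,2,2)
R 2-1 [J1]: (7,3,2)
P 4-5 [J1]: (7,4,2)
P 4-6 [J1]: (7,5,2)
PS 1-3 [J2]: (7,5,3)
P 4-2 [J1]: (7,6,3)
Grübler: 3·6 − 2·6 − 3 = 3

M = 3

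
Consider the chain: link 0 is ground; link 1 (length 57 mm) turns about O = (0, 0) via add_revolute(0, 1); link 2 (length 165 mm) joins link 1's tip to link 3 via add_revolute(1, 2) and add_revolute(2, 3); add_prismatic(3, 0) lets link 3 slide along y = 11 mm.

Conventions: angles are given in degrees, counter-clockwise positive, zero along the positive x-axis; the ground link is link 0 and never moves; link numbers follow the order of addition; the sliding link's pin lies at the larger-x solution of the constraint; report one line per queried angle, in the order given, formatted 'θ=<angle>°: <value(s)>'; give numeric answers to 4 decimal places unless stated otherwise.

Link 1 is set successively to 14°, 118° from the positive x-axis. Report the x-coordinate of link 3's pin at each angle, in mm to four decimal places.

geometry: r = 57 mm, L = 165 mm, e = 11 mm
θ=14°: crank pin P = (r cos θ, r sin θ) = (55.306856, 13.789548)
θ=14°: h = r sin θ − e = 13.789548 − 11 = 2.789548
θ=14°: x = r cos θ + √(L² − h²) = 55.306856 + 164.976418 = 220.283274
θ=118°: crank pin P = (r cos θ, r sin θ) = (-26.759879, 50.328013)
θ=118°: h = r sin θ − e = 50.328013 − 11 = 39.328013
θ=118°: x = r cos θ + √(L² − h²) = -26.759879 + 160.244524 = 133.484645

θ=14°: 220.2833
θ=118°: 133.4846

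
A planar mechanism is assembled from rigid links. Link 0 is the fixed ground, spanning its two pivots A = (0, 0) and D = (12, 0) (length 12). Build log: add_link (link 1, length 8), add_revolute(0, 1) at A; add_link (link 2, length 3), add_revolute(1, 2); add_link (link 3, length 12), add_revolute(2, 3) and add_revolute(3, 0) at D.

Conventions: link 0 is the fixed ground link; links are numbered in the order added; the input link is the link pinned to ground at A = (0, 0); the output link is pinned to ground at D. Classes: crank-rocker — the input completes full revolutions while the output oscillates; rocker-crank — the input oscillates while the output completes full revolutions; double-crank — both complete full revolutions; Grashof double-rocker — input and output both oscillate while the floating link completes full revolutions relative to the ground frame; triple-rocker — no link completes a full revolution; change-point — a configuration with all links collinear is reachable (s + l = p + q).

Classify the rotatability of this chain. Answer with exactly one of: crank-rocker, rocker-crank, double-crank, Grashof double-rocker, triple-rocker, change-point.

lengths: ground=12, input=8, coupler=3, output=12
sorted: s=3 (shortest), l=12 (longest), p+q=20
s + l = 15 vs p + q = 20
s + l < p + q (Grashof) with shortest = coupler link → Grashof double-rocker

Grashof double-rocker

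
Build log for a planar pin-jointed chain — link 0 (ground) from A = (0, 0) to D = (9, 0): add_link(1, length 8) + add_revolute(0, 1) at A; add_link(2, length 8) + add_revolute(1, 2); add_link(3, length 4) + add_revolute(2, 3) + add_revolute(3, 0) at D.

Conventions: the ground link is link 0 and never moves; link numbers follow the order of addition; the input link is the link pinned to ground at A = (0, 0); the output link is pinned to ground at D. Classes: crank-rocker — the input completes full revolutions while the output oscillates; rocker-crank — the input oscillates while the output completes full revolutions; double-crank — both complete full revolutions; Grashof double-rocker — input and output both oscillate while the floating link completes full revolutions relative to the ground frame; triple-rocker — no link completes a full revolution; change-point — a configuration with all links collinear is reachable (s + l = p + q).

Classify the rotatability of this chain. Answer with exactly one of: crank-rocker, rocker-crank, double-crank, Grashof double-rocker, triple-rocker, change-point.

lengths: ground=9, input=8, coupler=8, output=4
sorted: s=4 (shortest), l=9 (longest), p+q=16
s + l = 13 vs p + q = 16
s + l < p + q (Grashof) with shortest = output link → rocker-crank

rocker-crank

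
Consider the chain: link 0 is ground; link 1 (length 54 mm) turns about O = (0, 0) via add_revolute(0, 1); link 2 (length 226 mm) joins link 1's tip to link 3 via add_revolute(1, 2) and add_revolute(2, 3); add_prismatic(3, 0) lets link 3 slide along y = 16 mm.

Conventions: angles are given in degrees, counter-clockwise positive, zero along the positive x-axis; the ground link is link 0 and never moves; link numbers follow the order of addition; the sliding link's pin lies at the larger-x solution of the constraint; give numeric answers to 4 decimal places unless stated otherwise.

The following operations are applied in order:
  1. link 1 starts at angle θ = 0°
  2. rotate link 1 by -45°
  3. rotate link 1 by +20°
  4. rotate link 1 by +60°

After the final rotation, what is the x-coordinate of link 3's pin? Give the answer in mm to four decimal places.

geometry: r = 54 mm, L = 226 mm, e = 16 mm; θ starts at 0°
rotate link 1 by -45°: θ ← 0° -45° = -45°
rotate link 1 by +20°: θ ← -45° +20° = -25°
rotate link 1 by +60°: θ ← -25° +60° = 35°
crank pin P = (r cos θ, r sin θ) = (44.234210, 30.973128)
h = r sin θ − e = 30.973128 − 16 = 14.973128
x = r cos θ + √(L² − h²) = 44.234210 + 225.503449 = 269.737659

269.7377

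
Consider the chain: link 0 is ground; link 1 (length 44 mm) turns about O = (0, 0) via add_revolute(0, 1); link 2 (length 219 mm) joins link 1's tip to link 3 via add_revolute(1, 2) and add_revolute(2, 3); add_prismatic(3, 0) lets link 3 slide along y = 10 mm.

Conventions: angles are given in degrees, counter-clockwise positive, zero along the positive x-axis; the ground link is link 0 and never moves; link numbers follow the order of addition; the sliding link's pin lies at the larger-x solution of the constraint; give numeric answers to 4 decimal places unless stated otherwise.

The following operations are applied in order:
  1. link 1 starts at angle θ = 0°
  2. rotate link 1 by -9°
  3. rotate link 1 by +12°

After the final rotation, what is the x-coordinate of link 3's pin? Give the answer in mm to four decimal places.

geometry: r = 44 mm, L = 219 mm, e = 10 mm; θ starts at 0°
rotate link 1 by -9°: θ ← 0° -9° = -9°
rotate link 1 by +12°: θ ← -9° +12° = 3°
crank pin P = (r cos θ, r sin θ) = (43.939700, 2.302782)
h = r sin θ − e = 2.302782 − 10 = -7.697218
x = r cos θ + √(L² − h²) = 43.939700 + 218.864691 = 262.804390

262.8044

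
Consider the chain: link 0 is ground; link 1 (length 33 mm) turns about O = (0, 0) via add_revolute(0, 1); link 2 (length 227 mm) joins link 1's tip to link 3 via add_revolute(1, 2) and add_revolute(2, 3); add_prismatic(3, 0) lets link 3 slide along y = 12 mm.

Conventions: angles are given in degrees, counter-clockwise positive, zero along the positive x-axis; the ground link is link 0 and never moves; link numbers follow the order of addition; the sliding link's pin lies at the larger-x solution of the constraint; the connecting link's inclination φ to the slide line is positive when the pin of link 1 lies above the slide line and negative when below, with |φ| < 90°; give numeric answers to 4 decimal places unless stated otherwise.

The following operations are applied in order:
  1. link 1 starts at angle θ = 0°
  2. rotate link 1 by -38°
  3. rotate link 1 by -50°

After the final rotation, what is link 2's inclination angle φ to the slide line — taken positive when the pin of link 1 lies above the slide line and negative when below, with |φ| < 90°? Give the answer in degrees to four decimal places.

geometry: r = 33 mm, L = 227 mm, e = 12 mm; θ starts at 0°
rotate link 1 by -38°: θ ← 0° -38° = -38°
rotate link 1 by -50°: θ ← -38° -50° = -88°
h = r sin θ − e = -32.979897 − 12 = -44.979897
sin φ = h / L = -44.979897 / 227 = -0.19814933
φ = arcsin(-0.19814933) = -11.428758°

-11.4288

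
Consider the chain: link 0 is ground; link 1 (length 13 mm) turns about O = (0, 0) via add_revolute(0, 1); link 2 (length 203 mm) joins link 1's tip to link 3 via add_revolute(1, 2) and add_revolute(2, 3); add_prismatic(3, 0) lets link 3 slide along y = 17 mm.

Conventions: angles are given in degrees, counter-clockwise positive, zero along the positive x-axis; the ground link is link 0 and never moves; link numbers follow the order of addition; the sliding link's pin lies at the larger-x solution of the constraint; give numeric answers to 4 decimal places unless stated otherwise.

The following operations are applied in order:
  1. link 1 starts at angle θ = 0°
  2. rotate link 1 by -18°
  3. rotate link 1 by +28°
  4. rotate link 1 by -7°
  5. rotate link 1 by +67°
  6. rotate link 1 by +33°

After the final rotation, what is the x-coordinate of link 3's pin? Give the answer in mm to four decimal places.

geometry: r = 13 mm, L = 203 mm, e = 17 mm; θ starts at 0°
rotate link 1 by -18°: θ ← 0° -18° = -18°
rotate link 1 by +28°: θ ← -18° +28° = 10°
rotate link 1 by -7°: θ ← 10° -7° = 3°
rotate link 1 by +67°: θ ← 3° +67° = 70°
rotate link 1 by +33°: θ ← 70° +33° = 103°
crank pin P = (r cos θ, r sin θ) = (-2.924364, 12.666811)
h = r sin θ − e = 12.666811 − 17 = -4.333189
x = r cos θ + √(L² − h²) = -2.924364 + 202.953747 = 200.029383

200.0294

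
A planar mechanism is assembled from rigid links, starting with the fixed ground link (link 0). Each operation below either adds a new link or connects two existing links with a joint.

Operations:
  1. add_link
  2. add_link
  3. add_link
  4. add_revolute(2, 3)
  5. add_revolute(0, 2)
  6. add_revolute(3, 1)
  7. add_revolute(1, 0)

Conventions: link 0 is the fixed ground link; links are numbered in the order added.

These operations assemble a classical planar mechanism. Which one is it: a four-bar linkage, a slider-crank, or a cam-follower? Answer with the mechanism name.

links: 4 (incl. ground); joints: 4 revolute, 0 prismatic, 0 higher (cam) pair, forming one closed loop
4 links in a single 4R loop → four-bar linkage

four-bar linkage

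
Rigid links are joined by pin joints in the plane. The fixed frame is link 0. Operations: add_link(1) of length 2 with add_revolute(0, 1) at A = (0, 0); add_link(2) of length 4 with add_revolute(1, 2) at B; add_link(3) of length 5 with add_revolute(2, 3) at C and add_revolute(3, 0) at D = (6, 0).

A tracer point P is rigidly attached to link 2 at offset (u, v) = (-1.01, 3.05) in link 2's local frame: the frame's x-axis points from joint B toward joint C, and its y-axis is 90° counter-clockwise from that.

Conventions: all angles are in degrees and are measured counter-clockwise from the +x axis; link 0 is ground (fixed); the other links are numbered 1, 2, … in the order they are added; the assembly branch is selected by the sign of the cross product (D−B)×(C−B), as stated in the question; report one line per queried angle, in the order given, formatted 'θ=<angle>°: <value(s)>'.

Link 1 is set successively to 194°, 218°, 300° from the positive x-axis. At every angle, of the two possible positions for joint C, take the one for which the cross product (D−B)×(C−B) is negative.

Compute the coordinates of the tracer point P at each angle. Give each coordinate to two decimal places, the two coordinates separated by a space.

A=(0,0), D=(6.00,0)
θ=194°: B = A + 2.00·(cos194°, sin194°) = (-1.9406, -0.4838)
θ=194°: |BD| = 7.9553
θ=194°: circle(B,4.00) ∩ circle(D,5.00): a=3.4120, h=2.0876
θ=194°:   candidates: C₊=(1.3381,1.8075) cross=16.608; C₋=(1.5921,-2.3601) cross=-16.608
θ=194°:   branch - wants cross < 0 → take C=(1.5921,-2.3601) (cross=-16.608)
θ=194°: ex = (C−B)/|BC| = (0.8832,-0.4691); ey = (0.4691,0.8832)
θ=194°: P = B + -1.01·ex + 3.05·ey = (-1.4019,2.6836)
θ=218°: B = A + 2.00·(cos218°, sin218°) = (-1.5760, -1.2313)
θ=218°: |BD| = 7.6754
θ=218°: circle(B,4.00) ∩ circle(D,5.00): a=3.2514, h=2.3299
θ=218°:   candidates: C₊=(1.2595,1.5900) cross=17.883; C₋=(2.0071,-3.0094) cross=-17.883
θ=218°:   branch - wants cross < 0 → take C=(2.0071,-3.0094) (cross=-17.883)
θ=218°: ex = (C−B)/|BC| = (0.8958,-0.4445); ey = (0.4445,0.8958)
θ=218°: P = B + -1.01·ex + 3.05·ey = (-1.1250,1.9497)
θ=300°: B = A + 2.00·(cos300°, sin300°) = (1.0000, -1.7321)
θ=300°: |BD| = 5.2915
θ=300°: circle(B,4.00) ∩ circle(D,5.00): a=1.7953, h=3.5745
θ=300°:   candidates: C₊=(1.5264,2.2332) cross=18.914; C₋=(3.8664,-4.5219) cross=-18.914
θ=300°:   branch - wants cross < 0 → take C=(3.8664,-4.5219) (cross=-18.914)
θ=300°: ex = (C−B)/|BC| = (0.7166,-0.6975); ey = (0.6975,0.7166)
θ=300°: P = B + -1.01·ex + 3.05·ey = (2.4035,1.1581)

θ=194°: -1.40 2.68
θ=218°: -1.12 1.95
θ=300°: 2.40 1.16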